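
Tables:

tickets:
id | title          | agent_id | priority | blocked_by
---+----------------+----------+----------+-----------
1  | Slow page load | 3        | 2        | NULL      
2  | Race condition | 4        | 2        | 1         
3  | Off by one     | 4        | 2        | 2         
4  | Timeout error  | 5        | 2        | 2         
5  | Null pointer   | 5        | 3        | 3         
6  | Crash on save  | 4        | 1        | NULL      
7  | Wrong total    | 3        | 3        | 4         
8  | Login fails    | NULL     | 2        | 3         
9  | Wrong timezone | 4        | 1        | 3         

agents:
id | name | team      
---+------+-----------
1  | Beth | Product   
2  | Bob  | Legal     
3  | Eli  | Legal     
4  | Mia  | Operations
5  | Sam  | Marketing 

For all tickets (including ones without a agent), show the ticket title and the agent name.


LEFT JOIN keeps every row from tickets (the left table); where agent_id has no match in agents, the agent columns become NULL. Walk through each ticket:
  - ticket 1 (Slow page load): agent_id=3 -> matches Eli
  - ticket 2 (Race condition): agent_id=4 -> matches Mia
  - ticket 3 (Off by one): agent_id=4 -> matches Mia
  - ticket 4 (Timeout error): agent_id=5 -> matches Sam
  - ticket 5 (Null pointer): agent_id=5 -> matches Sam
  - ticket 6 (Crash on save): agent_id=4 -> matches Mia
  - ticket 7 (Wrong total): agent_id=3 -> matches Eli
  - ticket 8 (Login fails): agent_id=NULL, no match -> kept with NULL
  - ticket 9 (Wrong timezone): agent_id=4 -> matches Mia
All 9 rows appear; 1 has NULL agent.

SQL:
SELECT a.title, b.name AS agent
FROM tickets a
LEFT JOIN agents b ON a.agent_id = b.id

Result:
title          | agent
---------------+------
Slow page load | Eli  
Race condition | Mia  
Off by one     | Mia  
Timeout error  | Sam  
Null pointer   | Sam  
Crash on save  | Mia  
Wrong total    | Eli  
Login fails    | NULL 
Wrong timezone | Mia  


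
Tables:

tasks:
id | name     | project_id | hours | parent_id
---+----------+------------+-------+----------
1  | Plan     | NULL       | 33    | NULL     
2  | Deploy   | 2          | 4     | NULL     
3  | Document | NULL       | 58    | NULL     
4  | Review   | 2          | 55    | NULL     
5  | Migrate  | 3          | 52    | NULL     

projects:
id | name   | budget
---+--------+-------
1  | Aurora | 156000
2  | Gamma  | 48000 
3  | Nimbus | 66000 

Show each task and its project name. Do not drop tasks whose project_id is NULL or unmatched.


LEFT JOIN keeps every row from tasks (the left table); where project_id has no match in projects, the project columns become NULL. Walk through each task:
  - task 1 (Plan): project_id=NULL, no match -> kept with NULL
  - task 2 (Deploy): project_id=2 -> matches Gamma
  - task 3 (Document): project_id=NULL, no match -> kept with NULL
  - task 4 (Review): project_id=2 -> matches Gamma
  - task 5 (Migrate): project_id=3 -> matches Nimbus
All 5 rows appear; 2 have NULL project.

SQL:
SELECT a.name, b.name AS project
FROM tasks a
LEFT JOIN projects b ON a.project_id = b.id

Result:
name     | project
---------+--------
Plan     | NULL   
Deploy   | Gamma  
Document | NULL   
Review   | Gamma  
Migrate  | Nimbus 


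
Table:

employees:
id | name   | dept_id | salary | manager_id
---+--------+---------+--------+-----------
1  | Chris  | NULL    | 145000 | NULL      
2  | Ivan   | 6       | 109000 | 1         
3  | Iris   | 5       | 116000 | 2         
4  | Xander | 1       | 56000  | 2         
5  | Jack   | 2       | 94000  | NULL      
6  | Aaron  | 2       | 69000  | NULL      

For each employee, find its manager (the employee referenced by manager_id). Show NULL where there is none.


This is a self-join: employees is joined to a second copy of itself, matching each row's manager_id to another row's id. Use LEFT JOIN so rows with manager_id=NULL are kept.
  - employee 1 (Chris): manager_id=NULL -> NULL
  - employee 2 (Ivan): manager_id=1 -> Chris
  - employee 3 (Iris): manager_id=2 -> Ivan
  - employee 4 (Xander): manager_id=2 -> Ivan
  - employee 5 (Jack): manager_id=NULL -> NULL
  - employee 6 (Aaron): manager_id=NULL -> NULL

SQL:
SELECT a.name AS item, b.name AS manager
FROM employees a
LEFT JOIN employees b ON a.manager_id = b.id

Result:
item   | manager
-------+--------
Chris  | NULL   
Ivan   | Chris  
Iris   | Ivan   
Xander | Ivan   
Jack   | NULL   
Aaron  | NULL   


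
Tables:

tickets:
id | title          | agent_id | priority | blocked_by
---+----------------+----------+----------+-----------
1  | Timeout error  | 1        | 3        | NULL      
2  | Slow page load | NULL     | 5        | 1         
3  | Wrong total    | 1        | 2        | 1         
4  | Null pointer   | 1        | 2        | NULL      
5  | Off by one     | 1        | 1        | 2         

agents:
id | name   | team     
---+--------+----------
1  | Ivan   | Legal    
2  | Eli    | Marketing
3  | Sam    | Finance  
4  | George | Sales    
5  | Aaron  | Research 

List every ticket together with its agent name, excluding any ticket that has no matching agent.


INNER JOIN keeps only tickets rows whose agent_id matches an id in agents. Walk through each ticket:
  - ticket 1 (Timeout error): agent_id=1 -> matches Ivan
  - ticket 2 (Slow page load): agent_id=NULL, no match -> dropped
  - ticket 3 (Wrong total): agent_id=1 -> matches Ivan
  - ticket 4 (Null pointer): agent_id=1 -> matches Ivan
  - ticket 5 (Off by one): agent_id=1 -> matches Ivan
So 1 of 5 rows is dropped.

SQL:
SELECT a.title, b.name AS agent
FROM tickets a
INNER JOIN agents b ON a.agent_id = b.id

Result:
title         | agent
--------------+------
Timeout error | Ivan 
Wrong total   | Ivan 
Null pointer  | Ivan 
Off by one    | Ivan 


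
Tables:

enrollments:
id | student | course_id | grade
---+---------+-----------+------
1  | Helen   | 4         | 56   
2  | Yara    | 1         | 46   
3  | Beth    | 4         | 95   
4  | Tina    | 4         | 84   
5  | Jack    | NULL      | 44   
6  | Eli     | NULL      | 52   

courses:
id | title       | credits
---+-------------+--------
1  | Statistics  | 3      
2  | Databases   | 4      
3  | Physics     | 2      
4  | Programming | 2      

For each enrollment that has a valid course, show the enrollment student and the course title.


INNER JOIN keeps only enrollments rows whose course_id matches an id in courses. Walk through each enrollment:
  - enrollment 1 (Helen): course_id=4 -> matches Programming
  - enrollment 2 (Yara): course_id=1 -> matches Statistics
  - enrollment 3 (Beth): course_id=4 -> matches Programming
  - enrollment 4 (Tina): course_id=4 -> matches Programming
  - enrollment 5 (Jack): course_id=NULL, no match -> dropped
  - enrollment 6 (Eli): course_id=NULL, no match -> dropped
So 2 of 6 rows are dropped.

SQL:
SELECT a.student, b.title AS course
FROM enrollments a
INNER JOIN courses b ON a.course_id = b.id

Result:
student | course     
--------+------------
Helen   | Programming
Yara    | Statistics 
Beth    | Programming
Tina    | Programming


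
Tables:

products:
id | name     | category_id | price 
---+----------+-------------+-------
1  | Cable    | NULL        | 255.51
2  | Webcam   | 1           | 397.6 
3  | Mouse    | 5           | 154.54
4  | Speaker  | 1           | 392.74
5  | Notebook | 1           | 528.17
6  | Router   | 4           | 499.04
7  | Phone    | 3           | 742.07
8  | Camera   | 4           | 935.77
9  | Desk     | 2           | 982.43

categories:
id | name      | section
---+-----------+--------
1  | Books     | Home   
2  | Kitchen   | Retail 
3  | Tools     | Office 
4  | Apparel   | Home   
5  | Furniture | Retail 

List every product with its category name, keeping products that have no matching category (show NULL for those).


LEFT JOIN keeps every row from products (the left table); where category_id has no match in categories, the category columns become NULL. Walk through each product:
  - product 1 (Cable): category_id=NULL, no match -> kept with NULL
  - product 2 (Webcam): category_id=1 -> matches Books
  - product 3 (Mouse): category_id=5 -> matches Furniture
  - product 4 (Speaker): category_id=1 -> matches Books
  - product 5 (Notebook): category_id=1 -> matches Books
  - product 6 (Router): category_id=4 -> matches Apparel
  - product 7 (Phone): category_id=3 -> matches Tools
  - product 8 (Camera): category_id=4 -> matches Apparel
  - product 9 (Desk): category_id=2 -> matches Kitchen
All 9 rows appear; 1 has NULL category.

SQL:
SELECT a.name, b.name AS category
FROM products a
LEFT JOIN categories b ON a.category_id = b.id

Result:
name     | category 
---------+----------
Cable    | NULL     
Webcam   | Books    
Mouse    | Furniture
Speaker  | Books    
Notebook | Books    
Router   | Apparel  
Phone    | Tools    
Camera   | Apparel  
Desk     | Kitchen  


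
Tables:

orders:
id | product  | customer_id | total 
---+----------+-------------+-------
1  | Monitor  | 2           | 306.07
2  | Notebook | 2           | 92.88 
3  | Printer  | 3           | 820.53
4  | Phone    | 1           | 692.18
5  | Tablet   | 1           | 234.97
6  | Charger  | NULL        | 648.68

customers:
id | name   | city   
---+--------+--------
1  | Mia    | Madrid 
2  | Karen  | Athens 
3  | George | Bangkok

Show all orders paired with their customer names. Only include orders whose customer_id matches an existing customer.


INNER JOIN keeps only orders rows whose customer_id matches an id in customers. Walk through each order:
  - order 1 (Monitor): customer_id=2 -> matches Karen
  - order 2 (Notebook): customer_id=2 -> matches Karen
  - order 3 (Printer): customer_id=3 -> matches George
  - order 4 (Phone): customer_id=1 -> matches Mia
  - order 5 (Tablet): customer_id=1 -> matches Mia
  - order 6 (Charger): customer_id=NULL, no match -> dropped
So 1 of 6 rows is dropped.

SQL:
SELECT a.product, b.name AS customer
FROM orders a
INNER JOIN customers b ON a.customer_id = b.id

Result:
product  | customer
---------+---------
Monitor  | Karen   
Notebook | Karen   
Printer  | George  
Phone    | Mia     
Tablet   | Mia     


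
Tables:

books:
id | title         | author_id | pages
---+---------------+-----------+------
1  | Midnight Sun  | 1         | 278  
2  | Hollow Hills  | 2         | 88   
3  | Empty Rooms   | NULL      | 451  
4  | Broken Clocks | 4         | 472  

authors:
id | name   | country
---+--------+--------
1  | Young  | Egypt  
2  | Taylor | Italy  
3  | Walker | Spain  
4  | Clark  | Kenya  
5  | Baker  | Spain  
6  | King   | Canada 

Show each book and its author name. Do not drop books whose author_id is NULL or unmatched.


LEFT JOIN keeps every row from books (the left table); where author_id has no match in authors, the author columns become NULL. Walk through each book:
  - book 1 (Midnight Sun): author_id=1 -> matches Young
  - book 2 (Hollow Hills): author_id=2 -> matches Taylor
  - book 3 (Empty Rooms): author_id=NULL, no match -> kept with NULL
  - book 4 (Broken Clocks): author_id=4 -> matches Clark
All 4 rows appear; 1 has NULL author.

SQL:
SELECT a.title, b.name AS author
FROM books a
LEFT JOIN authors b ON a.author_id = b.id

Result:
title         | author
--------------+-------
Midnight Sun  | Young 
Hollow Hills  | Taylor
Empty Rooms   | NULL  
Broken Clocks | Clark 


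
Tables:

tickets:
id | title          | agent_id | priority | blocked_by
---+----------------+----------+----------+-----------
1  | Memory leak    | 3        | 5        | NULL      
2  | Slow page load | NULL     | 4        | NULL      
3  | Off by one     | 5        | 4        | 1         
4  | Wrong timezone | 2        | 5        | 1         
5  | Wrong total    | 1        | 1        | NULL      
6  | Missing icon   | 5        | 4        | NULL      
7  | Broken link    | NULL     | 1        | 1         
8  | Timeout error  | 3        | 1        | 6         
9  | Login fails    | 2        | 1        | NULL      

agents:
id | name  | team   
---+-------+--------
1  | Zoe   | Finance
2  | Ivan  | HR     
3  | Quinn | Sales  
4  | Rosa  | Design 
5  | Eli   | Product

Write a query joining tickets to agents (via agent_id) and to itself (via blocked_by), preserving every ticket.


Two LEFT JOINs from the same base table tickets: one to agents via agent_id, one to tickets itself via blocked_by. Both are LEFT so every ticket is preserved.
Match against agents:
  - ticket 1 (Memory leak): agent_id=3 -> matches Quinn
  - ticket 2 (Slow page load): agent_id=NULL, no match -> kept with NULL
  - ticket 3 (Off by one): agent_id=5 -> matches Eli
  - ticket 4 (Wrong timezone): agent_id=2 -> matches Ivan
  - ticket 5 (Wrong total): agent_id=1 -> matches Zoe
  - ticket 6 (Missing icon): agent_id=5 -> matches Eli
  - ticket 7 (Broken link): agent_id=NULL, no match -> kept with NULL
  - ticket 8 (Timeout error): agent_id=3 -> matches Quinn
  - ticket 9 (Login fails): agent_id=2 -> matches Ivan
Match against tickets (self):
  - ticket 1 (Memory leak): blocked_by=NULL -> NULL
  - ticket 2 (Slow page load): blocked_by=NULL -> NULL
  - ticket 3 (Off by one): blocked_by=1 -> Memory leak
  - ticket 4 (Wrong timezone): blocked_by=1 -> Memory leak
  - ticket 5 (Wrong total): blocked_by=NULL -> NULL
  - ticket 6 (Missing icon): blocked_by=NULL -> NULL
  - ticket 7 (Broken link): blocked_by=1 -> Memory leak
  - ticket 8 (Timeout error): blocked_by=6 -> Missing icon
  - ticket 9 (Login fails): blocked_by=NULL -> NULL

SQL:
SELECT a.title, b.name AS agent, c.title AS blocked_by
FROM tickets a
LEFT JOIN agents b ON a.agent_id = b.id
LEFT JOIN tickets c ON a.blocked_by = c.id

Result:
title          | agent | blocked_by  
---------------+-------+-------------
Memory leak    | Quinn | NULL        
Slow page load | NULL  | NULL        
Off by one     | Eli   | Memory leak 
Wrong timezone | Ivan  | Memory leak 
Wrong total    | Zoe   | NULL        
Missing icon   | Eli   | NULL        
Broken link    | NULL  | Memory leak 
Timeout error  | Quinn | Missing icon
Login fails    | Ivan  | NULL        


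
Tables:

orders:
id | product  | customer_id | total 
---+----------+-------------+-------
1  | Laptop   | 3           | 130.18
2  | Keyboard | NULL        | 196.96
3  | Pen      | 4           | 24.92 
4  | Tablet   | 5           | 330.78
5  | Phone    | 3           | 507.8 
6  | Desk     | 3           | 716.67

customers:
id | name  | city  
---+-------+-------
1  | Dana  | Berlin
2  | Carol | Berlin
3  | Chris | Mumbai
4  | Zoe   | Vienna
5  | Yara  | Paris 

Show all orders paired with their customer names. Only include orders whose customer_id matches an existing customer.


INNER JOIN keeps only orders rows whose customer_id matches an id in customers. Walk through each order:
  - order 1 (Laptop): customer_id=3 -> matches Chris
  - order 2 (Keyboard): customer_id=NULL, no match -> dropped
  - order 3 (Pen): customer_id=4 -> matches Zoe
  - order 4 (Tablet): customer_id=5 -> matches Yara
  - order 5 (Phone): customer_id=3 -> matches Chris
  - order 6 (Desk): customer_id=3 -> matches Chris
So 1 of 6 rows is dropped.

SQL:
SELECT a.product, b.name AS customer
FROM orders a
INNER JOIN customers b ON a.customer_id = b.id

Result:
product | customer
--------+---------
Laptop  | Chris   
Pen     | Zoe     
Tablet  | Yara    
Phone   | Chris   
Desk    | Chris   


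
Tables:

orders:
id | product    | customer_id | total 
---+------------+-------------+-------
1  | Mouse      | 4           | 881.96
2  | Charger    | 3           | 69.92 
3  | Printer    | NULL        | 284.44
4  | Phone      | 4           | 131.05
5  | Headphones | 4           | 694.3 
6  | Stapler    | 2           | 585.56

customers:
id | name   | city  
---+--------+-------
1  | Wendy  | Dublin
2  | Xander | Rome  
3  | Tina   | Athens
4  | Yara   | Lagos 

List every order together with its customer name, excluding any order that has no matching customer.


INNER JOIN keeps only orders rows whose customer_id matches an id in customers. Walk through each order:
  - order 1 (Mouse): customer_id=4 -> matches Yara
  - order 2 (Charger): customer_id=3 -> matches Tina
  - order 3 (Printer): customer_id=NULL, no match -> dropped
  - order 4 (Phone): customer_id=4 -> matches Yara
  - order 5 (Headphones): customer_id=4 -> matches Yara
  - order 6 (Stapler): customer_id=2 -> matches Xander
So 1 of 6 rows is dropped.

SQL:
SELECT a.product, b.name AS customer
FROM orders a
INNER JOIN customers b ON a.customer_id = b.id

Result:
product    | customer
-----------+---------
Mouse      | Yara    
Charger    | Tina    
Phone      | Yara    
Headphones | Yara    
Stapler    | Xander  


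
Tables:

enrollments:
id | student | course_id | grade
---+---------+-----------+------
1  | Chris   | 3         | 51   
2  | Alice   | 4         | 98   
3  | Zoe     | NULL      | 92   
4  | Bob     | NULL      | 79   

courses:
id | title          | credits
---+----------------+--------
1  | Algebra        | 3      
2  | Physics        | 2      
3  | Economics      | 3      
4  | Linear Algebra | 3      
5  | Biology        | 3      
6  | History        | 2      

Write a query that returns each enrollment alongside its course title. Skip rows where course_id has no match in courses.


INNER JOIN keeps only enrollments rows whose course_id matches an id in courses. Walk through each enrollment:
  - enrollment 1 (Chris): course_id=3 -> matches Economics
  - enrollment 2 (Alice): course_id=4 -> matches Linear Algebra
  - enrollment 3 (Zoe): course_id=NULL, no match -> dropped
  - enrollment 4 (Bob): course_id=NULL, no match -> dropped
So 2 of 4 rows are dropped.

SQL:
SELECT a.student, b.title AS course
FROM enrollments a
INNER JOIN courses b ON a.course_id = b.id

Result:
student | course        
--------+---------------
Chris   | Economics     
Alice   | Linear Algebra


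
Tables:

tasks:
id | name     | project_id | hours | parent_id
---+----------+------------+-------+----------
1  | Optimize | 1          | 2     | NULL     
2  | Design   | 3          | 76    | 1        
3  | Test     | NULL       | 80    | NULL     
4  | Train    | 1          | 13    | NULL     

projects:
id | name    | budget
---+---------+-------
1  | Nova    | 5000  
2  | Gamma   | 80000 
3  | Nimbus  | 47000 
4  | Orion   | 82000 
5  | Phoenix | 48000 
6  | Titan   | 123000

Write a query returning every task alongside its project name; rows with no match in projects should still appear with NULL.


LEFT JOIN keeps every row from tasks (the left table); where project_id has no match in projects, the project columns become NULL. Walk through each task:
  - task 1 (Optimize): project_id=1 -> matches Nova
  - task 2 (Design): project_id=3 -> matches Nimbus
  - task 3 (Test): project_id=NULL, no match -> kept with NULL
  - task 4 (Train): project_id=1 -> matches Nova
All 4 rows appear; 1 has NULL project.

SQL:
SELECT a.name, b.name AS project
FROM tasks a
LEFT JOIN projects b ON a.project_id = b.id

Result:
name     | project
---------+--------
Optimize | Nova   
Design   | Nimbus 
Test     | NULL   
Train    | Nova   


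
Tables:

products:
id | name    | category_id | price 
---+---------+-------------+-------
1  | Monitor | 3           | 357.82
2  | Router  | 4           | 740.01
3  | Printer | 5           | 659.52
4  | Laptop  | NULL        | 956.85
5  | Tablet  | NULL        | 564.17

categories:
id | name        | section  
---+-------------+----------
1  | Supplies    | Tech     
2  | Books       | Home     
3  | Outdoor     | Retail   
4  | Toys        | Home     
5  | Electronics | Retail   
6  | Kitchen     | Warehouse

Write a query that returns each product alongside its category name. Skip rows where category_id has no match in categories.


INNER JOIN keeps only products rows whose category_id matches an id in categories. Walk through each product:
  - product 1 (Monitor): category_id=3 -> matches Outdoor
  - product 2 (Router): category_id=4 -> matches Toys
  - product 3 (Printer): category_id=5 -> matches Electronics
  - product 4 (Laptop): category_id=NULL, no match -> dropped
  - product 5 (Tablet): category_id=NULL, no match -> dropped
So 2 of 5 rows are dropped.

SQL:
SELECT a.name, b.name AS category
FROM products a
INNER JOIN categories b ON a.category_id = b.id

Result:
name    | category   
--------+------------
Monitor | Outdoor    
Router  | Toys       
Printer | Electronics


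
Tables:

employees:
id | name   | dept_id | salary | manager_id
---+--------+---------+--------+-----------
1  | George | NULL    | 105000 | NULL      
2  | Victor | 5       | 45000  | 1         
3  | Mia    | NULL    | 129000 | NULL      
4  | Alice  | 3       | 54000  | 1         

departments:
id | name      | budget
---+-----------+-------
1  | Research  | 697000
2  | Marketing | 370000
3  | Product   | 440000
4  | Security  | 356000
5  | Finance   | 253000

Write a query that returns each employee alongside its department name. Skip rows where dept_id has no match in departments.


INNER JOIN keeps only employees rows whose dept_id matches an id in departments. Walk through each employee:
  - employee 1 (George): dept_id=NULL, no match -> dropped
  - employee 2 (Victor): dept_id=5 -> matches Finance
  - employee 3 (Mia): dept_id=NULL, no match -> dropped
  - employee 4 (Alice): dept_id=3 -> matches Product
So 2 of 4 rows are dropped.

SQL:
SELECT a.name, b.name AS department
FROM employees a
INNER JOIN departments b ON a.dept_id = b.id

Result:
name   | department
-------+-----------
Victor | Finance   
Alice  | Product   


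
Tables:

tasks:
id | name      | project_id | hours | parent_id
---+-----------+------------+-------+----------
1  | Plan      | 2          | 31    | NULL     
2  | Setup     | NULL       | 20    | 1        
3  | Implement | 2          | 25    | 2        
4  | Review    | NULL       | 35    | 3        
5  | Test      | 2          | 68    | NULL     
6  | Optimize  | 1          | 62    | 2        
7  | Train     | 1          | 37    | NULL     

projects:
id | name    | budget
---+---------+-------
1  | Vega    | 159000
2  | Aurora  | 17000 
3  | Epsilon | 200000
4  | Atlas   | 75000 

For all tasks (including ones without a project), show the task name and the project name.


LEFT JOIN keeps every row from tasks (the left table); where project_id has no match in projects, the project columns become NULL. Walk through each task:
  - task 1 (Plan): project_id=2 -> matches Aurora
  - task 2 (Setup): project_id=NULL, no match -> kept with NULL
  - task 3 (Implement): project_id=2 -> matches Aurora
  - task 4 (Review): project_id=NULL, no match -> kept with NULL
  - task 5 (Test): project_id=2 -> matches Aurora
  - task 6 (Optimize): project_id=1 -> matches Vega
  - task 7 (Train): project_id=1 -> matches Vega
All 7 rows appear; 2 have NULL project.

SQL:
SELECT a.name, b.name AS project
FROM tasks a
LEFT JOIN projects b ON a.project_id = b.id

Result:
name      | project
----------+--------
Plan      | Aurora 
Setup     | NULL   
Implement | Aurora 
Review    | NULL   
Test      | Aurora 
Optimize  | Vega   
Train     | Vega   


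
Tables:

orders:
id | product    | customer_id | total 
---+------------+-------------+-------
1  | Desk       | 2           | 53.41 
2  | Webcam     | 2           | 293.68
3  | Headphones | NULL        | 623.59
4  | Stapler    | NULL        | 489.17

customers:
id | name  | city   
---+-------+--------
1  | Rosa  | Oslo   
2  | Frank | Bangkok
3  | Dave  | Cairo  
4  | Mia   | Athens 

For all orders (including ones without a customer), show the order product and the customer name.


LEFT JOIN keeps every row from orders (the left table); where customer_id has no match in customers, the customer columns become NULL. Walk through each order:
  - order 1 (Desk): customer_id=2 -> matches Frank
  - order 2 (Webcam): customer_id=2 -> matches Frank
  - order 3 (Headphones): customer_id=NULL, no match -> kept with NULL
  - order 4 (Stapler): customer_id=NULL, no match -> kept with NULL
All 4 rows appear; 2 have NULL customer.

SQL:
SELECT a.product, b.name AS customer
FROM orders a
LEFT JOIN customers b ON a.customer_id = b.id

Result:
product    | customer
-----------+---------
Desk       | Frank   
Webcam     | Frank   
Headphones | NULL    
Stapler    | NULL    


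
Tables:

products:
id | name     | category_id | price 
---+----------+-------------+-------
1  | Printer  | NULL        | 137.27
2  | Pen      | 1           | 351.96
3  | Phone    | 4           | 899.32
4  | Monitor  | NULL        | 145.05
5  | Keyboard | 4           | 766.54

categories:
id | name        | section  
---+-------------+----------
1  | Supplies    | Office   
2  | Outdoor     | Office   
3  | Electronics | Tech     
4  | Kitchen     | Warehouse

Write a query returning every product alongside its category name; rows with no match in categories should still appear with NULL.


LEFT JOIN keeps every row from products (the left table); where category_id has no match in categories, the category columns become NULL. Walk through each product:
  - product 1 (Printer): category_id=NULL, no match -> kept with NULL
  - product 2 (Pen): category_id=1 -> matches Supplies
  - product 3 (Phone): category_id=4 -> matches Kitchen
  - product 4 (Monitor): category_id=NULL, no match -> kept with NULL
  - product 5 (Keyboard): category_id=4 -> matches Kitchen
All 5 rows appear; 2 have NULL category.

SQL:
SELECT a.name, b.name AS category
FROM products a
LEFT JOIN categories b ON a.category_id = b.id

Result:
name     | category
---------+---------
Printer  | NULL    
Pen      | Supplies
Phone    | Kitchen 
Monitor  | NULL    
Keyboard | Kitchen 


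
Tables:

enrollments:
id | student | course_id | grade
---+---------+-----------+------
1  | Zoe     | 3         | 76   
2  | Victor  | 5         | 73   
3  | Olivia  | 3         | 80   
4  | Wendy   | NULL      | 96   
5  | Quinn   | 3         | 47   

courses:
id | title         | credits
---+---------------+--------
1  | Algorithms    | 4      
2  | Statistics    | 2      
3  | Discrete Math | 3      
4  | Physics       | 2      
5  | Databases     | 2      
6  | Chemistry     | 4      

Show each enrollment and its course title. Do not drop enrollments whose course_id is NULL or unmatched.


LEFT JOIN keeps every row from enrollments (the left table); where course_id has no match in courses, the course columns become NULL. Walk through each enrollment:
  - enrollment 1 (Zoe): course_id=3 -> matches Discrete Math
  - enrollment 2 (Victor): course_id=5 -> matches Databases
  - enrollment 3 (Olivia): course_id=3 -> matches Discrete Math
  - enrollment 4 (Wendy): course_id=NULL, no match -> kept with NULL
  - enrollment 5 (Quinn): course_id=3 -> matches Discrete Math
All 5 rows appear; 1 has NULL course.

SQL:
SELECT a.student, b.title AS course
FROM enrollments a
LEFT JOIN courses b ON a.course_id = b.id

Result:
student | course       
--------+--------------
Zoe     | Discrete Math
Victor  | Databases    
Olivia  | Discrete Math
Wendy   | NULL         
Quinn   | Discrete Math


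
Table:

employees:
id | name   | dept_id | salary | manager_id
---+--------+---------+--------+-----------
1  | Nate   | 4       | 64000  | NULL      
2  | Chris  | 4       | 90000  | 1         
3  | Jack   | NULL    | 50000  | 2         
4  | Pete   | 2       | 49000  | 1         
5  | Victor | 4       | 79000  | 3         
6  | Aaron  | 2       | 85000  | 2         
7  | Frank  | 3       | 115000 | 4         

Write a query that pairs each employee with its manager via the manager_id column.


This is a self-join: employees is joined to a second copy of itself, matching each row's manager_id to another row's id. Use LEFT JOIN so rows with manager_id=NULL are kept.
  - employee 1 (Nate): manager_id=NULL -> NULL
  - employee 2 (Chris): manager_id=1 -> Nate
  - employee 3 (Jack): manager_id=2 -> Chris
  - employee 4 (Pete): manager_id=1 -> Nate
  - employee 5 (Victor): manager_id=3 -> Jack
  - employee 6 (Aaron): manager_id=2 -> Chris
  - employee 7 (Frank): manager_id=4 -> Pete

SQL:
SELECT a.name AS item, b.name AS manager
FROM employees a
LEFT JOIN employees b ON a.manager_id = b.id

Result:
item   | manager
-------+--------
Nate   | NULL   
Chris  | Nate   
Jack   | Chris  
Pete   | Nate   
Victor | Jack   
Aaron  | Chris  
Frank  | Pete   


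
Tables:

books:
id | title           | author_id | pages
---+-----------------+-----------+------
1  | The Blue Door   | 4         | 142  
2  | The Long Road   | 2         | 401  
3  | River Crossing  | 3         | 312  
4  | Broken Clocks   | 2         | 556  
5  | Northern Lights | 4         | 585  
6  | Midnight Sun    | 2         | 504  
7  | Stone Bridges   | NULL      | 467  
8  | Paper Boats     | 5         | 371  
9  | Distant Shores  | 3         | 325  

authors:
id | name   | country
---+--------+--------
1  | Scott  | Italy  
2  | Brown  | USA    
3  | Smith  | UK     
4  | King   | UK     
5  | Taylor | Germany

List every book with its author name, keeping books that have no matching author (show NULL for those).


LEFT JOIN keeps every row from books (the left table); where author_id has no match in authors, the author columns become NULL. Walk through each book:
  - book 1 (The Blue Door): author_id=4 -> matches King
  - book 2 (The Long Road): author_id=2 -> matches Brown
  - book 3 (River Crossing): author_id=3 -> matches Smith
  - book 4 (Broken Clocks): author_id=2 -> matches Brown
  - book 5 (Northern Lights): author_id=4 -> matches King
  - book 6 (Midnight Sun): author_id=2 -> matches Brown
  - book 7 (Stone Bridges): author_id=NULL, no match -> kept with NULL
  - book 8 (Paper Boats): author_id=5 -> matches Taylor
  - book 9 (Distant Shores): author_id=3 -> matches Smith
All 9 rows appear; 1 has NULL author.

SQL:
SELECT a.title, b.name AS author
FROM books a
LEFT JOIN authors b ON a.author_id = b.id

Result:
title           | author
----------------+-------
The Blue Door   | King  
The Long Road   | Brown 
River Crossing  | Smith 
Broken Clocks   | Brown 
Northern Lights | King  
Midnight Sun    | Brown 
Stone Bridges   | NULL  
Paper Boats     | Taylor
Distant Shores  | Smith 


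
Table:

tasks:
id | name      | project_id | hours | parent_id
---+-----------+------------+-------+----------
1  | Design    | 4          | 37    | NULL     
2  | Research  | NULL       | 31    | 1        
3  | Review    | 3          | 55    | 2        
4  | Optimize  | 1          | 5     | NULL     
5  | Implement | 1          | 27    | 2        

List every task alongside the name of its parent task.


This is a self-join: tasks is joined to a second copy of itself, matching each row's parent_id to another row's id. Use LEFT JOIN so rows with parent_id=NULL are kept.
  - task 1 (Design): parent_id=NULL -> NULL
  - task 2 (Research): parent_id=1 -> Design
  - task 3 (Review): parent_id=2 -> Research
  - task 4 (Optimize): parent_id=NULL -> NULL
  - task 5 (Implement): parent_id=2 -> Research

SQL:
SELECT a.name AS item, b.name AS parent
FROM tasks a
LEFT JOIN tasks b ON a.parent_id = b.id

Result:
item      | parent  
----------+---------
Design    | NULL    
Research  | Design  
Review    | Research
Optimize  | NULL    
Implement | Research


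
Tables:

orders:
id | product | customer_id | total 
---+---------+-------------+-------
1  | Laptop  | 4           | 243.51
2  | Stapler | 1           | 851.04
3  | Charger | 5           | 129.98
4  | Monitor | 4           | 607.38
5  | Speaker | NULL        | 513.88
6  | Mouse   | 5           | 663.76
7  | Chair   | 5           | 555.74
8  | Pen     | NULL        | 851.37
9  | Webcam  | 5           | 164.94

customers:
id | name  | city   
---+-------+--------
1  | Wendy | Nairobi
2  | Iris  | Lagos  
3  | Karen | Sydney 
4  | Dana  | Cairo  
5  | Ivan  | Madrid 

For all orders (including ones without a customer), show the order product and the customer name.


LEFT JOIN keeps every row from orders (the left table); where customer_id has no match in customers, the customer columns become NULL. Walk through each order:
  - order 1 (Laptop): customer_id=4 -> matches Dana
  - order 2 (Stapler): customer_id=1 -> matches Wendy
  - order 3 (Charger): customer_id=5 -> matches Ivan
  - order 4 (Monitor): customer_id=4 -> matches Dana
  - order 5 (Speaker): customer_id=NULL, no match -> kept with NULL
  - order 6 (Mouse): customer_id=5 -> matches Ivan
  - order 7 (Chair): customer_id=5 -> matches Ivan
  - order 8 (Pen): customer_id=NULL, no match -> kept with NULL
  - order 9 (Webcam): customer_id=5 -> matches Ivan
All 9 rows appear; 2 have NULL customer.

SQL:
SELECT a.product, b.name AS customer
FROM orders a
LEFT JOIN customers b ON a.customer_id = b.id

Result:
product | customer
--------+---------
Laptop  | Dana    
Stapler | Wendy   
Charger | Ivan    
Monitor | Dana    
Speaker | NULL    
Mouse   | Ivan    
Chair   | Ivan    
Pen     | NULL    
Webcam  | Ivan    


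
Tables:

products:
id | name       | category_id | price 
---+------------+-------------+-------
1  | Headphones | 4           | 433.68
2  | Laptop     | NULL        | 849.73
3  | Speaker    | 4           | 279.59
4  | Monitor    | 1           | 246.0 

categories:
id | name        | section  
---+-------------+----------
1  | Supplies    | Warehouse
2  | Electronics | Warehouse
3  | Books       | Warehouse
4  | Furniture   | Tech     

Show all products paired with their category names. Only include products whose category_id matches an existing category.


INNER JOIN keeps only products rows whose category_id matches an id in categories. Walk through each product:
  - product 1 (Headphones): category_id=4 -> matches Furniture
  - product 2 (Laptop): category_id=NULL, no match -> dropped
  - product 3 (Speaker): category_id=4 -> matches Furniture
  - product 4 (Monitor): category_id=1 -> matches Supplies
So 1 of 4 rows is dropped.

SQL:
SELECT a.name, b.name AS category
FROM products a
INNER JOIN categories b ON a.category_id = b.id

Result:
name       | category 
-----------+----------
Headphones | Furniture
Speaker    | Furniture
Monitor    | Supplies 


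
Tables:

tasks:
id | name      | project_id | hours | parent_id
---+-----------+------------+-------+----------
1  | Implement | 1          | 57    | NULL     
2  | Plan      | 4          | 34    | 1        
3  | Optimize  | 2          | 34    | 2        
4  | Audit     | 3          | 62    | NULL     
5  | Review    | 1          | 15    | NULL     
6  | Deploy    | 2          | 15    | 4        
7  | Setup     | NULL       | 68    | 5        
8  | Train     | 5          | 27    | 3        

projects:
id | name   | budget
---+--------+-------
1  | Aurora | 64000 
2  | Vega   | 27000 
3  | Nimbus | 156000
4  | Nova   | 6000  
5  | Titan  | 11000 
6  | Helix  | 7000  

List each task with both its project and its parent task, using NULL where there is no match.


Two LEFT JOINs from the same base table tasks: one to projects via project_id, one to tasks itself via parent_id. Both are LEFT so every task is preserved.
Match against projects:
  - task 1 (Implement): project_id=1 -> matches Aurora
  - task 2 (Plan): project_id=4 -> matches Nova
  - task 3 (Optimize): project_id=2 -> matches Vega
  - task 4 (Audit): project_id=3 -> matches Nimbus
  - task 5 (Review): project_id=1 -> matches Aurora
  - task 6 (Deploy): project_id=2 -> matches Vega
  - task 7 (Setup): project_id=NULL, no match -> kept with NULL
  - task 8 (Train): project_id=5 -> matches Titan
Match against tasks (self):
  - task 1 (Implement): parent_id=NULL -> NULL
  - task 2 (Plan): parent_id=1 -> Implement
  - task 3 (Optimize): parent_id=2 -> Plan
  - task 4 (Audit): parent_id=NULL -> NULL
  - task 5 (Review): parent_id=NULL -> NULL
  - task 6 (Deploy): parent_id=4 -> Audit
  - task 7 (Setup): parent_id=5 -> Review
  - task 8 (Train): parent_id=3 -> Optimize

SQL:
SELECT a.name, b.name AS project, c.name AS parent
FROM tasks a
LEFT JOIN projects b ON a.project_id = b.id
LEFT JOIN tasks c ON a.parent_id = c.id

Result:
name      | project | parent   
----------+---------+----------
Implement | Aurora  | NULL     
Plan      | Nova    | Implement
Optimize  | Vega    | Plan     
Audit     | Nimbus  | NULL     
Review    | Aurora  | NULL     
Deploy    | Vega    | Audit    
Setup     | NULL    | Review   
Train     | Titan   | Optimize 


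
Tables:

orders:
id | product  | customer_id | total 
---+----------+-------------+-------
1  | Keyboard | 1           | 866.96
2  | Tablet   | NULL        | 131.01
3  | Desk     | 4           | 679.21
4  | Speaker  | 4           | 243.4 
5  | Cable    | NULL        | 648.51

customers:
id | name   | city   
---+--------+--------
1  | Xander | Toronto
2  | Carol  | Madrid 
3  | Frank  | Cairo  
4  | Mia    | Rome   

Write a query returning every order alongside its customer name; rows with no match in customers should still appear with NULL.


LEFT JOIN keeps every row from orders (the left table); where customer_id has no match in customers, the customer columns become NULL. Walk through each order:
  - order 1 (Keyboard): customer_id=1 -> matches Xander
  - order 2 (Tablet): customer_id=NULL, no match -> kept with NULL
  - order 3 (Desk): customer_id=4 -> matches Mia
  - order 4 (Speaker): customer_id=4 -> matches Mia
  - order 5 (Cable): customer_id=NULL, no match -> kept with NULL
All 5 rows appear; 2 have NULL customer.

SQL:
SELECT a.product, b.name AS customer
FROM orders a
LEFT JOIN customers b ON a.customer_id = b.id

Result:
product  | customer
---------+---------
Keyboard | Xander  
Tablet   | NULL    
Desk     | Mia     
Speaker  | Mia     
Cable    | NULL    


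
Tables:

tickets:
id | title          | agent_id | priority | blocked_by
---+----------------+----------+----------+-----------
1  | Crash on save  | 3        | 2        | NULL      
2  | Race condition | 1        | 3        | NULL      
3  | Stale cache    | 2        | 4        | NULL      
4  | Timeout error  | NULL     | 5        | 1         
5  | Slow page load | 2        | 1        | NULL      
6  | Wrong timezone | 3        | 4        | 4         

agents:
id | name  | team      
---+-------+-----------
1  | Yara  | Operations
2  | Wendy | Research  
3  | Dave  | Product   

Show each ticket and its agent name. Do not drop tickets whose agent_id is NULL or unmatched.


LEFT JOIN keeps every row from tickets (the left table); where agent_id has no match in agents, the agent columns become NULL. Walk through each ticket:
  - ticket 1 (Crash on save): agent_id=3 -> matches Dave
  - ticket 2 (Race condition): agent_id=1 -> matches Yara
  - ticket 3 (Stale cache): agent_id=2 -> matches Wendy
  - ticket 4 (Timeout error): agent_id=NULL, no match -> kept with NULL
  - ticket 5 (Slow page load): agent_id=2 -> matches Wendy
  - ticket 6 (Wrong timezone): agent_id=3 -> matches Dave
All 6 rows appear; 1 has NULL agent.

SQL:
SELECT a.title, b.name AS agent
FROM tickets a
LEFT JOIN agents b ON a.agent_id = b.id

Result:
title          | agent
---------------+------
Crash on save  | Dave 
Race condition | Yara 
Stale cache    | Wendy
Timeout error  | NULL 
Slow page load | Wendy
Wrong timezone | Dave 


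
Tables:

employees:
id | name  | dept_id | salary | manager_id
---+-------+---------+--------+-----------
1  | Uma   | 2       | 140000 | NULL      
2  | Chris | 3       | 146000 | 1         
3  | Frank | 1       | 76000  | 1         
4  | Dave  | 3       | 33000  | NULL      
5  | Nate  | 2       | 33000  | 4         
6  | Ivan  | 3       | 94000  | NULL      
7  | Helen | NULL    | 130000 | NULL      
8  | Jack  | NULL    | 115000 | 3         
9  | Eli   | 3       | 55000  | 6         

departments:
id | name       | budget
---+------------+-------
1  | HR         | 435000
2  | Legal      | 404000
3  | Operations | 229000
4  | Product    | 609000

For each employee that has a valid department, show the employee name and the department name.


INNER JOIN keeps only employees rows whose dept_id matches an id in departments. Walk through each employee:
  - employee 1 (Uma): dept_id=2 -> matches Legal
  - employee 2 (Chris): dept_id=3 -> matches Operations
  - employee 3 (Frank): dept_id=1 -> matches HR
  - employee 4 (Dave): dept_id=3 -> matches Operations
  - employee 5 (Nate): dept_id=2 -> matches Legal
  - employee 6 (Ivan): dept_id=3 -> matches Operations
  - employee 7 (Helen): dept_id=NULL, no match -> dropped
  - employee 8 (Jack): dept_id=NULL, no match -> dropped
  - employee 9 (Eli): dept_id=3 -> matches Operations
So 2 of 9 rows are dropped.

SQL:
SELECT a.name, b.name AS department
FROM employees a
INNER JOIN departments b ON a.dept_id = b.id

Result:
name  | department
------+-----------
Uma   | Legal     
Chris | Operations
Frank | HR        
Dave  | Operations
Nate  | Legal     
Ivan  | Operations
Eli   | Operations
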